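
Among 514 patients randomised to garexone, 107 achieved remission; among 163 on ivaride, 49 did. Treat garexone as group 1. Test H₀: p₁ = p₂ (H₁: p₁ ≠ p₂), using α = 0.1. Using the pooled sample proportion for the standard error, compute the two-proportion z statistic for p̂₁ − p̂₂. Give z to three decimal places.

z = -2.442

p̂₁ = 107/514 ≈ 0.20817, p̂₂ = 49/163 ≈ 0.30061.
Pooled p̂ = (107+49)/(514+163) = 156/677 = 0.23043.
SE = √(0.177331 × 0.00808049) = 0.03785.
z = (0.20817 − 0.30061)/0.03785 = -0.09244/0.03785 = -2.442.
p-value = 2·P(Z > 2.442) ≈ 0.0146. With α = 0.1, reject H₀.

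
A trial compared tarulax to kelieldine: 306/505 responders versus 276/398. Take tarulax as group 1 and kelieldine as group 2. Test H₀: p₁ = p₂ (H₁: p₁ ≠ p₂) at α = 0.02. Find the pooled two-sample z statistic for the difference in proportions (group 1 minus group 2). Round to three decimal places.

p̂₁ = 306/505 = 0.60594, p̂₂ = 276/398 = 0.69347.
Pooled p̂ = (306+276)/(505+398) = 582/903 = 0.64452.
SE = √(0.229114 × 0.00449276) = 0.03208.
z = (0.60594 − 0.69347)/0.03208 = -0.08753/0.03208 = -2.728.
Two-sided p-value ≈ 2·Φ(−2.728) = 0.0064, so at α = 0.02 we reject H₀.

z = -2.728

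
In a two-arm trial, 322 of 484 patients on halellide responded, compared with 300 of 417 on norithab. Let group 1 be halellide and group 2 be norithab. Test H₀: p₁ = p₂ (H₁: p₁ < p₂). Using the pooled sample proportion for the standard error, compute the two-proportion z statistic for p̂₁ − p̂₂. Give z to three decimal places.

p̂₁ = 322/484 = 0.66529, p̂₂ = 300/417 = 0.71942.
Pooled p̂ = (322+300)/(484+417) = 622/901 = 0.69034.
SE = √(p̂(1−p̂)(1/n₁+1/n₂)) = √(0.69034·0.30966·0.0044642) = √(0.000954308) = 0.03089.
z = (0.66529 − 0.71942)/0.03089 = -0.05413/0.03089 = -1.752.

z = -1.752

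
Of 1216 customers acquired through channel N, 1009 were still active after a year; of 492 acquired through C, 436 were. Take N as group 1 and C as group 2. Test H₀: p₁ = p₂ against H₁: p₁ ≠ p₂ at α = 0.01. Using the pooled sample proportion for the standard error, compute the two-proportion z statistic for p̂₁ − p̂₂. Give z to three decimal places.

z = -2.925

p̂₁ = 1009/1216 ≈ 0.829770, p̂₂ = 436/492 ≈ 0.886179.
Pooled p̂ = (1009+436)/(1216+492) = 1445/1708 = 0.846019.
SE = √(p̂(1−p̂)(1/n₁+1/n₂)) = √(0.846019·0.153981·0.00285489) = √(0.000371909) = 0.019285.
z = (0.829770 − 0.886179)/0.019285 = -0.056409/0.019285 = -2.925.
p-value = 2·P(Z > 2.925) ≈ 0.0034, so at α = 0.01 we reject H₀.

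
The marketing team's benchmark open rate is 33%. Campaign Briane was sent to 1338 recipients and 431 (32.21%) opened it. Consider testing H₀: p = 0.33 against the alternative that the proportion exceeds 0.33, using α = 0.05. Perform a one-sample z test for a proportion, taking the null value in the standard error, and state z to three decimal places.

p̂ = 431/1338 = 0.32212.
Standard error under H₀: √(0.33×0.67/1338) = 0.01285.
z = (0.32212 − 0.33)/0.01285 = -0.00788/0.01285 = -0.613.
p-value = P(Z > -0.613) ≈ 0.7300. With α = 0.05, fail to reject H₀.

z = -0.613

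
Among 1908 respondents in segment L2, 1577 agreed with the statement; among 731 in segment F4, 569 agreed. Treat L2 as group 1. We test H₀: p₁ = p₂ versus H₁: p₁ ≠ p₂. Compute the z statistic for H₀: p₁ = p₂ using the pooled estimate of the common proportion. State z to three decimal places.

z = 2.839

p̂₁ = 1577/1908 = 0.826520, p̂₂ = 569/731 = 0.778386.
Pooled p̂ = (1577+569)/(1908+731) = 2146/2639 = 0.813187.
SE = √(0.151914 × 0.0018921) = 0.016954.
z = (0.826520 − 0.778386)/0.016954 = 0.048134/0.016954 = 2.839.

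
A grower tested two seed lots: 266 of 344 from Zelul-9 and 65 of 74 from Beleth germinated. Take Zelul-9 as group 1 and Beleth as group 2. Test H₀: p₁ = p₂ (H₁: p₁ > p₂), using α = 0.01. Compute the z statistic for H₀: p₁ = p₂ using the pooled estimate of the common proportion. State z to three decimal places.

p̂₁ = 266/344 = 0.77326, p̂₂ = 65/74 = 0.87838.
Pooled p̂ = (266+65)/(344+74) = 331/418 = 0.79187.
SE = √(p̂(1−p̂)(1/n₁+1/n₂)) = √(0.79187·0.20813·0.0164205) = √(0.00270633) = 0.05202.
z = (0.77326 − 0.87838)/0.05202 = -0.10512/0.05202 = -2.021.
p-value = P(Z > -2.021) ≈ 0.9783, so at α = 0.01 we fail to reject H₀.

z = -2.021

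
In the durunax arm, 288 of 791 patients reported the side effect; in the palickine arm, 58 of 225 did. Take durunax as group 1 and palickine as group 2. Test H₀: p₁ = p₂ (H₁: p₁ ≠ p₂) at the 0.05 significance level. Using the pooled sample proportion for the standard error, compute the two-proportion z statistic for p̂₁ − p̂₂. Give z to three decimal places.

p̂₁ = 288/791 = 0.36410, p̂₂ = 58/225 = 0.25778.
Pooled p̂ = (288+58)/(791+225) = 346/1016 = 0.34055.
SE = √(p̂(1−p̂)(1/n₁+1/n₂)) = √(0.34055·0.65945·0.00570867) = √(0.00128203) = 0.03581.
z = (0.36410 − 0.25778)/0.03581 = 0.10632/0.03581 = 2.969.
Two-sided p-value ≈ 2·Φ(−2.969) = 0.0030, so at α = 0.05 we reject H₀.

z = 2.969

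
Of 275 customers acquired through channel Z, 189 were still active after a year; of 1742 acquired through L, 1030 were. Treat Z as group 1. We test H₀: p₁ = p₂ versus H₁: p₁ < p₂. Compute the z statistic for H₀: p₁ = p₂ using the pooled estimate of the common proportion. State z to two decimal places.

p̂₁ = 189/275 ≈ 0.6873, p̂₂ = 1030/1742 ≈ 0.5913.
Pooled p̂ = (189+1030)/(275+1742) = 1219/2017 = 0.6044.
SE = √(p̂(1−p̂)(1/n₁+1/n₂)) = √(0.6044·0.3956·0.00421042) = √(0.00100675) = 0.0317.
z = (0.6873 − 0.5913)/0.0317 = 0.0960/0.0317 = 3.03.

z = 3.03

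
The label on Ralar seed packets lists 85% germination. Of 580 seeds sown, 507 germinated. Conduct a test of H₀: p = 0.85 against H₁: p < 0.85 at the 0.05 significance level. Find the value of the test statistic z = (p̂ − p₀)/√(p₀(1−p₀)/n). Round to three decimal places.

p̂ = 507/580 = 0.87414.
Standard error under H₀: √(0.85×0.15/580) = 0.01483.
z = (0.87414 − 0.85)/0.01483 = 0.02414/0.01483 = 1.628.
p-value = P(Z < 1.628) ≈ 0.9482, so at α = 0.05 we fail to reject H₀.

z = 1.628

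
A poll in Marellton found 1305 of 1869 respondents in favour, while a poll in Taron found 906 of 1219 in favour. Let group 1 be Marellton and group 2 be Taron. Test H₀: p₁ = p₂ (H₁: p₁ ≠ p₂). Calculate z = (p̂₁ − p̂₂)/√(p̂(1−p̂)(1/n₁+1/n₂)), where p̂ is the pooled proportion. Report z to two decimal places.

z = -2.71

p̂₁ = 1305/1869 = 0.6982, p̂₂ = 906/1219 = 0.7432.
Pooled p̂ = (1305+906)/(1869+1219) = 2211/3088 = 0.7160.
SE = √(p̂(1−p̂)(1/n₁+1/n₂)) = √(0.7160·0.2840·0.00135539) = √(0.000275612) = 0.0166.
z = (0.6982 − 0.7432)/0.0166 = -0.0450/0.0166 = -2.71.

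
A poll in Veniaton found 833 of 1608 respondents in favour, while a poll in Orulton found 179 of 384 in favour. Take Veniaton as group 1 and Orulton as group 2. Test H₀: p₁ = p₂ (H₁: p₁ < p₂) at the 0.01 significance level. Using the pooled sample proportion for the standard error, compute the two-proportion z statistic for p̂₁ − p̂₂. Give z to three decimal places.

p̂₁ = 833/1608 ≈ 0.51803, p̂₂ = 179/384 ≈ 0.46615.
Pooled p̂ = (833+179)/(1608+384) = 1012/1992 = 0.50803.
SE = √(0.249935 × 0.00322606) = 0.02840.
z = (0.51803 − 0.46615)/0.02840 = 0.05188/0.02840 = 1.827.
p-value = P(Z < 1.827) ≈ 0.9662, so at α = 0.01 we fail to reject H₀.

z = 1.827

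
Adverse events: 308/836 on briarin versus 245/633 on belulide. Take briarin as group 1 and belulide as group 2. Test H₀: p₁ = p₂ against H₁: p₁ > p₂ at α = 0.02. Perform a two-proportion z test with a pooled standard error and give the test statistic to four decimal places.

p̂₁ = 308/836 = 0.368421, p̂₂ = 245/633 = 0.387046.
Pooled p̂ = (308+245)/(836+633) = 553/1469 = 0.376447.
SE = √(p̂(1−p̂)(1/n₁+1/n₂)) = √(0.376447·0.623553·0.00277595) = √(0.000651612) = 0.025527.
z = (0.368421 − 0.387046)/0.025527 = -0.018625/0.025527 = -0.7296.
p-value = P(Z > -0.730) ≈ 0.7672, so at α = 0.02 we fail to reject H₀.

z = -0.7296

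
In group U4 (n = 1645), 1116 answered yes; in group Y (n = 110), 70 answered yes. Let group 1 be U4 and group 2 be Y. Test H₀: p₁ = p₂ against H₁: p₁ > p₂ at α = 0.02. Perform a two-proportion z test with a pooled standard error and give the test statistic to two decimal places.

z = 0.91

p̂₁ = 1116/1645 = 0.6784, p̂₂ = 70/110 = 0.6364.
Pooled p̂ = (1116+70)/(1645+110) = 1186/1755 = 0.6758.
SE = √(p̂(1−p̂)(1/n₁+1/n₂)) = √(0.6758·0.3242·0.00969881) = √(0.00212501) = 0.0461.
z = (0.6784 − 0.6364)/0.0461 = 0.0420/0.0461 = 0.91.
p-value = P(Z > 0.912) ≈ 0.1808; since p > α = 0.02, fail to reject H₀.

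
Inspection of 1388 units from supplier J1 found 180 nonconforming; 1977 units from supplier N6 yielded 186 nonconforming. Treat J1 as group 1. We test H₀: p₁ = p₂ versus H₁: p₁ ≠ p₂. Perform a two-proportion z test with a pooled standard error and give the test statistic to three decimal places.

z = 3.265

p̂₁ = 180/1388 = 0.129683, p̂₂ = 186/1977 = 0.094082.
Pooled p̂ = (180+186)/(1388+1977) = 366/3365 = 0.108767.
SE = √(0.0969365 × 0.00122628) = 0.010903.
z = (0.129683 − 0.094082)/0.010903 = 0.035601/0.010903 = 3.265.
p-value = 2·P(Z > 3.265) ≈ 0.0011.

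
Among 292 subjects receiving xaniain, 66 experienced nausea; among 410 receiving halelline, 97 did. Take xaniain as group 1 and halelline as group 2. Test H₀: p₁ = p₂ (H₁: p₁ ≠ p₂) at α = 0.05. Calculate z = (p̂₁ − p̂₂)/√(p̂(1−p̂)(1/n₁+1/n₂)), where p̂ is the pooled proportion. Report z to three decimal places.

z = -0.327

p̂₁ = 66/292 ≈ 0.22603, p̂₂ = 97/410 ≈ 0.23659.
Pooled p̂ = (66+97)/(292+410) = 163/702 = 0.23219.
SE = √(p̂(1−p̂)(1/n₁+1/n₂)) = √(0.23219·0.76781·0.00586368) = √(0.00104538) = 0.03233.
z = (0.22603 − 0.23659)/0.03233 = -0.01056/0.03233 = -0.327.
Two-sided p-value ≈ 2·Φ(−0.327) = 0.7440. With α = 0.05, fail to reject H₀.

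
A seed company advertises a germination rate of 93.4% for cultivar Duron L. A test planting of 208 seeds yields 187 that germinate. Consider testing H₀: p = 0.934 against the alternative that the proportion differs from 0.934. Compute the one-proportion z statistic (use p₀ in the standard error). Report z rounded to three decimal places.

p̂ = 187/208 = 0.899038.
Standard error under H₀: √(0.934×0.066/208) = 0.017215.
z = (0.899038 − 0.934)/0.017215 = -0.034962/0.017215 = -2.031.
p-value = 2·P(Z > 2.031) ≈ 0.0423.

z = -2.031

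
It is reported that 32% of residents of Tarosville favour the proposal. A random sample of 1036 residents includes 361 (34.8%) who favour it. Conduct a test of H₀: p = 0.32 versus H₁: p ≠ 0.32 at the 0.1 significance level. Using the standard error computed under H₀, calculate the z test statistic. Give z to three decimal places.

z = 1.963

p̂ = 361/1036 ≈ 0.348456.
SE = √(p₀(1−p₀)/n) = √(0.2176/1036) = 0.014493.
z = (0.348456 − 0.32)/0.014493 = 0.028456/0.014493 = 1.963.
p-value = 2·P(Z > 1.963) ≈ 0.0496, so at α = 0.1 we reject H₀.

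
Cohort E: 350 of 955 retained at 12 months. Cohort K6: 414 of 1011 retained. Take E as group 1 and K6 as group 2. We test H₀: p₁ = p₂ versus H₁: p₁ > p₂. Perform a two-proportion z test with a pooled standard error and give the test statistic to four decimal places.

z = -1.9551

p̂₁ = 350/955 = 0.3664921, p̂₂ = 414/1011 = 0.4094955.
Pooled p̂ = (350+414)/(955+1011) = 764/1966 = 0.3886063.
SE = √(0.237591 × 0.00203624) = 0.0219953.
z = (0.3664921 − 0.4094955)/0.0219953 = -0.0430034/0.0219953 = -1.9551.
p-value = P(Z > -1.955) ≈ 0.9747.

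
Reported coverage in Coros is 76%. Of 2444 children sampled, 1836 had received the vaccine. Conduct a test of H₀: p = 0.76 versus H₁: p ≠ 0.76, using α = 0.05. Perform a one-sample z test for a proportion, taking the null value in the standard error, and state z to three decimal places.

p̂ = 1836/2444 ≈ 0.75123.
Under H₀, SE = √(0.76·0.24/2444) = √(7.46318e-05) = 0.00864.
z = (0.75123 − 0.76)/0.00864 = -0.00877/0.00864 = -1.015.
p-value = 2·P(Z > 1.015) ≈ 0.3099, so at α = 0.05 we fail to reject H₀.

z = -1.015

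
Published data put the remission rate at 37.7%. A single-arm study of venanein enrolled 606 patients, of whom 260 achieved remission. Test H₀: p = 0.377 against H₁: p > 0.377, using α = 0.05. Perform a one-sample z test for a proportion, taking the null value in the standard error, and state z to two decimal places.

z = 2.64

p̂ = 260/606 = 0.4290.
Standard error under H₀: √(0.377×0.623/606) = 0.0197.
z = (0.4290 − 0.377)/0.0197 = 0.0520/0.0197 = 2.64.
p-value = P(Z > 2.644) ≈ 0.0041. With α = 0.05, reject H₀.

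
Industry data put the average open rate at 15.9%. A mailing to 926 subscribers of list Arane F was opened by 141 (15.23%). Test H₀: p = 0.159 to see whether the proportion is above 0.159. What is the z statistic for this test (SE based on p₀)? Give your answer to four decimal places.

z = -0.5602

p̂ = 141/926 = 0.152268.
SE = √(p₀(1−p₀)/n) = √(0.13372/926) = 0.012017.
z = (0.152268 − 0.159)/0.012017 = -0.006732/0.012017 = -0.5602.
p-value = P(Z > -0.560) ≈ 0.7123.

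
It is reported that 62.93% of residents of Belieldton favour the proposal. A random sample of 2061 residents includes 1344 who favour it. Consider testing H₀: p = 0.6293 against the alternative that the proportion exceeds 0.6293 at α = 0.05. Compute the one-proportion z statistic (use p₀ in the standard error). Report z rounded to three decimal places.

z = 2.144

p̂ = 1344/2061 ≈ 0.65211.
SE = √(p₀(1−p₀)/n) = √(0.23328/2061) = 0.01064.
z = (0.65211 − 0.6293)/0.01064 = 0.02281/0.01064 = 2.144.
p-value = P(Z > 2.144) ≈ 0.0160; since p < α = 0.05, reject H₀.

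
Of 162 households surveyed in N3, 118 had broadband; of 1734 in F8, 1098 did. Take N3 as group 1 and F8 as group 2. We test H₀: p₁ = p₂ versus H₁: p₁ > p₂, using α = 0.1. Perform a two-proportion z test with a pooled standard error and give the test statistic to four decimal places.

z = 2.4155

p̂₁ = 118/162 ≈ 0.728395, p̂₂ = 1098/1734 ≈ 0.633218.
Pooled p̂ = (118+1098)/(162+1734) = 1216/1896 = 0.641350.
SE = √(0.23002 × 0.00674954) = 0.039402.
z = (0.728395 − 0.633218)/0.039402 = 0.095177/0.039402 = 2.4155.
p-value = P(Z > 2.416) ≈ 0.0079. With α = 0.1, reject H₀.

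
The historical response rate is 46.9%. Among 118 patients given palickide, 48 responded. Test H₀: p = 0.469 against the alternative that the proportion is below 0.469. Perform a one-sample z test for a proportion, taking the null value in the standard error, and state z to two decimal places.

z = -1.35

p̂ = 48/118 ≈ 0.40678.
Under H₀, SE = √(0.469·0.531/118) = √(0.0021105) = 0.04594.
z = (0.40678 − 0.469)/0.04594 = -0.06222/0.04594 = -1.35.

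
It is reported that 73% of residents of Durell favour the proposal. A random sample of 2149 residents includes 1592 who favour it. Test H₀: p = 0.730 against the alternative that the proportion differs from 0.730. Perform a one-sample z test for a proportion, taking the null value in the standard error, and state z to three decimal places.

p̂ = 1592/2149 = 0.740810.
Standard error under H₀: √(0.73×0.27/2149) = 0.009577.
z = (0.740810 − 0.73)/0.009577 = 0.010810/0.009577 = 1.129.
p-value = 2·P(Z > 1.129) ≈ 0.2590.

z = 1.129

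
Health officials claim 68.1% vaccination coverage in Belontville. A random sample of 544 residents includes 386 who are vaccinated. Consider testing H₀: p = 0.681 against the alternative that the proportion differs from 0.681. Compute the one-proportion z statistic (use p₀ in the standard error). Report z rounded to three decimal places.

p̂ = 386/544 = 0.70956.
SE = √(p₀(1−p₀)/n) = √(0.21724/544) = 0.01998.
z = (0.70956 − 0.681)/0.01998 = 0.02856/0.01998 = 1.429.
p-value = 2·P(Z > 1.429) ≈ 0.1530.

z = 1.429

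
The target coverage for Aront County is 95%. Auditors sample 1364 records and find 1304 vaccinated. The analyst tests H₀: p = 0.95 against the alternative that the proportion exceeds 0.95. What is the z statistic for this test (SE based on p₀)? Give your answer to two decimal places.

p̂ = 1304/1364 = 0.9560.
Under H₀, SE = √(0.95·0.05/1364) = √(3.4824e-05) = 0.0059.
z = (0.9560 − 0.95)/0.0059 = 0.0060/0.0059 = 1.02.

z = 1.02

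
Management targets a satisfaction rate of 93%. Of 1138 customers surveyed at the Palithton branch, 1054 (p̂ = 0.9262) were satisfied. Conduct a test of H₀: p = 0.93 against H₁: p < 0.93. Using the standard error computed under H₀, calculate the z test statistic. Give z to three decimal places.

p̂ = 1054/1138 = 0.92619.
Standard error under H₀: √(0.93×0.07/1138) = 0.00756.
z = (0.92619 − 0.93)/0.00756 = -0.00381/0.00756 = -0.504.
p-value = P(Z < -0.504) ≈ 0.3071.

z = -0.504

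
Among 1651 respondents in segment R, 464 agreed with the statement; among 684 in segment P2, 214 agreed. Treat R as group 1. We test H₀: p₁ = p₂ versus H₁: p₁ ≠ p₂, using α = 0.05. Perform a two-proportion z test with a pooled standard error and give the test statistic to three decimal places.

p̂₁ = 464/1651 = 0.28104, p̂₂ = 214/684 = 0.31287.
Pooled p̂ = (464+214)/(1651+684) = 678/2335 = 0.29036.
SE = √(p̂(1−p̂)(1/n₁+1/n₂)) = √(0.29036·0.70964·0.00206768) = √(0.000426052) = 0.02064.
z = (0.28104 − 0.31287)/0.02064 = -0.03183/0.02064 = -1.542.
p-value = 2·P(Z > 1.542) ≈ 0.1231, so at α = 0.05 we fail to reject H₀.

z = -1.542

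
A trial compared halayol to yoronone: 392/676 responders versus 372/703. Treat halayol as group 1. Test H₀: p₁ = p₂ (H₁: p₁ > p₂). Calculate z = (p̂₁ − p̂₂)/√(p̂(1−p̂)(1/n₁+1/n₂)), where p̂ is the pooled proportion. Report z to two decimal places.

z = 1.89

p̂₁ = 392/676 ≈ 0.5799, p̂₂ = 372/703 ≈ 0.5292.
Pooled p̂ = (392+372)/(676+703) = 764/1379 = 0.5540.
SE = √(p̂(1−p̂)(1/n₁+1/n₂)) = √(0.5540·0.4460·0.00290177) = √(0.000716972) = 0.0268.
z = (0.5799 − 0.5292)/0.0268 = 0.0507/0.0268 = 1.89.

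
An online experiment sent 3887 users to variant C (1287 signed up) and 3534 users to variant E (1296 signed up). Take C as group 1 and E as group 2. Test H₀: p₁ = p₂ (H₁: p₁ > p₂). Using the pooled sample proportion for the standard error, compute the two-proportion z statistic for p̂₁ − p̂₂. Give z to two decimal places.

z = -3.22

p̂₁ = 1287/3887 ≈ 0.33110, p̂₂ = 1296/3534 ≈ 0.36672.
Pooled p̂ = (1287+1296)/(3887+3534) = 2583/7421 = 0.34807.
SE = √(p̂(1−p̂)(1/n₁+1/n₂)) = √(0.34807·0.65193·0.000540233) = √(0.000122588) = 0.01107.
z = (0.33110 − 0.36672)/0.01107 = -0.03562/0.01107 = -3.22.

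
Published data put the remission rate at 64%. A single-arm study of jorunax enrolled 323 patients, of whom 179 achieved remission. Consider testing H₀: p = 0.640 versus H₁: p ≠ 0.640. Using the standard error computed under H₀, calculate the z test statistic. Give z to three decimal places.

z = -3.213

p̂ = 179/323 ≈ 0.55418.
Standard error under H₀: √(0.64×0.36/323) = 0.02671.
z = (0.55418 − 0.64)/0.02671 = -0.08582/0.02671 = -3.213.
Two-sided p-value ≈ 2·Φ(−3.213) = 0.0013.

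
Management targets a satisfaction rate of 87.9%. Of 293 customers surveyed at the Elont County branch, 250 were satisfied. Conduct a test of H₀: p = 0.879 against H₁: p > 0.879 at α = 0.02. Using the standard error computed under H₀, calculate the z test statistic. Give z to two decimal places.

p̂ = 250/293 = 0.8532.
Under H₀, SE = √(0.879·0.121/293) = √(0.000363) = 0.0191.
z = (0.8532 − 0.879)/0.0191 = -0.0258/0.0191 = -1.35.
p-value = P(Z > -1.352) ≈ 0.9118. With α = 0.02, fail to reject H₀.

z = -1.35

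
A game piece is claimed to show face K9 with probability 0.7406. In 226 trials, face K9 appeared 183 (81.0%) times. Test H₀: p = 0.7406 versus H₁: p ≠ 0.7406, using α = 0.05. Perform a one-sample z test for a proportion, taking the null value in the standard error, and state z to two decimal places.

p̂ = 183/226 = 0.8097.
Standard error under H₀: √(0.7406×0.2594/226) = 0.0292.
z = (0.8097 − 0.7406)/0.0292 = 0.0691/0.0292 = 2.37.
p-value = 2·P(Z > 2.371) ≈ 0.0177; since p < α = 0.05, reject H₀.

z = 2.37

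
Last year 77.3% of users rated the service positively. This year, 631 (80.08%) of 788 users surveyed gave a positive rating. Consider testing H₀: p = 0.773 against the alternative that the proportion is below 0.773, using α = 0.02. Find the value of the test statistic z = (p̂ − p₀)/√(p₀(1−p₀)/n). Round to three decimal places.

p̂ = 631/788 ≈ 0.800761.
Standard error under H₀: √(0.773×0.227/788) = 0.014922.
z = (0.800761 − 0.773)/0.014922 = 0.027761/0.014922 = 1.860.
p-value = P(Z < 1.860) ≈ 0.9686. With α = 0.02, fail to reject H₀.

z = 1.860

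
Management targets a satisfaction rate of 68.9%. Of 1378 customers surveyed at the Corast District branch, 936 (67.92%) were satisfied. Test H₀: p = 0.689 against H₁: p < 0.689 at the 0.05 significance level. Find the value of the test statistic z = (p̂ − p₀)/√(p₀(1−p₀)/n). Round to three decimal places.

p̂ = 936/1378 = 0.67925.
Standard error under H₀: √(0.689×0.311/1378) = 0.01247.
z = (0.67925 − 0.689)/0.01247 = -0.00975/0.01247 = -0.782.
p-value = P(Z < -0.782) ≈ 0.2170; since p > α = 0.05, fail to reject H₀.

z = -0.782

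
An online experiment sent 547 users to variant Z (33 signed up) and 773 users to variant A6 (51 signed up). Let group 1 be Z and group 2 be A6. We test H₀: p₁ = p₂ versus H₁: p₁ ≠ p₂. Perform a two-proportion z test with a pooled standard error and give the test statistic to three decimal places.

p̂₁ = 33/547 ≈ 0.06033, p̂₂ = 51/773 ≈ 0.06598.
Pooled p̂ = (33+51)/(547+773) = 84/1320 = 0.06364.
SE = √(p̂(1−p̂)(1/n₁+1/n₂)) = √(0.06364·0.93636·0.00312181) = √(0.000186019) = 0.01364.
z = (0.06033 − 0.06598)/0.01364 = -0.00565/0.01364 = -0.414.
Two-sided p-value ≈ 2·Φ(−0.414) = 0.6788.

z = -0.414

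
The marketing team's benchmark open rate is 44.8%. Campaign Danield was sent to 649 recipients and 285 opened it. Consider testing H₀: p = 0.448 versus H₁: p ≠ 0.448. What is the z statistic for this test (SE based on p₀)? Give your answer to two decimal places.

z = -0.45

p̂ = 285/649 ≈ 0.43914.
Under H₀, SE = √(0.448·0.552/649) = √(0.000381042) = 0.01952.
z = (0.43914 − 0.448)/0.01952 = -0.00886/0.01952 = -0.45.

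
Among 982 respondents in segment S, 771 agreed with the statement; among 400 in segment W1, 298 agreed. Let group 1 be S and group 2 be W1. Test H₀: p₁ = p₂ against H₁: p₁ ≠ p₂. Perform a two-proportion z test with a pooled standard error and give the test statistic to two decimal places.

p̂₁ = 771/982 ≈ 0.7851, p̂₂ = 298/400 ≈ 0.7450.
Pooled p̂ = (771+298)/(982+400) = 1069/1382 = 0.7735.
SE = √(p̂(1−p̂)(1/n₁+1/n₂)) = √(0.7735·0.2265·0.00351833) = √(0.000616371) = 0.0248.
z = (0.7851 − 0.7450)/0.0248 = 0.0401/0.0248 = 1.62.

z = 1.62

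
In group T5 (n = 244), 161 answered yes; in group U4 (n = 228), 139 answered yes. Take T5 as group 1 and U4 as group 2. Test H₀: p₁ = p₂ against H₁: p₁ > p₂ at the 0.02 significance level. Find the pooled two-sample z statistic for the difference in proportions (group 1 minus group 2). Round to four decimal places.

z = 1.1321

p̂₁ = 161/244 = 0.659836, p̂₂ = 139/228 = 0.609649.
Pooled p̂ = (161+139)/(244+228) = 300/472 = 0.635593.
SE = √(0.231614 × 0.00848433) = 0.044329.
z = (0.659836 − 0.609649)/0.044329 = 0.050187/0.044329 = 1.1321.
p-value = P(Z > 1.132) ≈ 0.1288, so at α = 0.02 we fail to reject H₀.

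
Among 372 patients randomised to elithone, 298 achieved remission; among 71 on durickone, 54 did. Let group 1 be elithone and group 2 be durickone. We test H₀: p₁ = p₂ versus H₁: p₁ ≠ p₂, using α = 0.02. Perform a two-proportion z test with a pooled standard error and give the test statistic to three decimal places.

z = 0.774

p̂₁ = 298/372 = 0.80108, p̂₂ = 54/71 = 0.76056.
Pooled p̂ = (298+54)/(372+71) = 352/443 = 0.79458.
SE = √(p̂(1−p̂)(1/n₁+1/n₂)) = √(0.79458·0.20542·0.0167727) = √(0.00273766) = 0.05232.
z = (0.80108 − 0.76056)/0.05232 = 0.04052/0.05232 = 0.774.
p-value = 2·P(Z > 0.774) ≈ 0.4388; since p > α = 0.02, fail to reject H₀.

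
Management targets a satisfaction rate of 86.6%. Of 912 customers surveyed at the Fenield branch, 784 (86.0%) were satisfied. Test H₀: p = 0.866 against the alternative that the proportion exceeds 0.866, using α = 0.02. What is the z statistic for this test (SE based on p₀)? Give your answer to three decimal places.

z = -0.563

p̂ = 784/912 = 0.85965.
SE = √(p₀(1−p₀)/n) = √(0.11604/912) = 0.01128.
z = (0.85965 − 0.866)/0.01128 = -0.00635/0.01128 = -0.563.
p-value = P(Z > -0.563) ≈ 0.7133, so at α = 0.02 we fail to reject H₀.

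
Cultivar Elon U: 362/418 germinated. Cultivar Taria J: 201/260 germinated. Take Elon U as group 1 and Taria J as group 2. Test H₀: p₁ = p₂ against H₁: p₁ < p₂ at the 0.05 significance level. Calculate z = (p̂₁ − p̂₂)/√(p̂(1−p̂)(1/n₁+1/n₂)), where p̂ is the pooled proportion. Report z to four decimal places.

z = 3.1358

p̂₁ = 362/418 = 0.866029, p̂₂ = 201/260 = 0.773077.
Pooled p̂ = (362+201)/(418+260) = 563/678 = 0.830383.
SE = √(p̂(1−p̂)(1/n₁+1/n₂)) = √(0.830383·0.169617·0.0062385) = √(0.000878672) = 0.029642.
z = (0.866029 − 0.773077)/0.029642 = 0.092952/0.029642 = 3.1358.
p-value = P(Z < 3.136) ≈ 0.9991. With α = 0.05, fail to reject H₀.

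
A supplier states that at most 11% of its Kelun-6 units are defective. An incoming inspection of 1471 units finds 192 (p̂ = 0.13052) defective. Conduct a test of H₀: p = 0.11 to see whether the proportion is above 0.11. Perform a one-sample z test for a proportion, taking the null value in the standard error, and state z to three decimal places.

z = 2.516

p̂ = 192/1471 ≈ 0.130523.
Under H₀, SE = √(0.11·0.89/1471) = √(6.65534e-05) = 0.008158.
z = (0.130523 − 0.11)/0.008158 = 0.020523/0.008158 = 2.516.
p-value = P(Z > 2.516) ≈ 0.0059.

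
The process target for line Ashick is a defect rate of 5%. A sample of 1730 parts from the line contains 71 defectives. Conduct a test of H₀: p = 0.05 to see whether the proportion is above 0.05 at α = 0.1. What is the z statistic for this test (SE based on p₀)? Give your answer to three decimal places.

p̂ = 71/1730 ≈ 0.04104.
Standard error under H₀: √(0.05×0.95/1730) = 0.00524.
z = (0.04104 − 0.05)/0.00524 = -0.00896/0.00524 = -1.710.
p-value = P(Z > -1.710) ≈ 0.9564. With α = 0.1, fail to reject H₀.

z = -1.710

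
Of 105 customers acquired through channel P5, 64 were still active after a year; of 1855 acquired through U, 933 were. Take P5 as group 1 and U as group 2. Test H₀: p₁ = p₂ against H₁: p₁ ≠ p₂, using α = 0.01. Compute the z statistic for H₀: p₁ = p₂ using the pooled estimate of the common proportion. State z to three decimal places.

z = 2.125

p̂₁ = 64/105 = 0.60952, p̂₂ = 933/1855 = 0.50296.
Pooled p̂ = (64+933)/(105+1855) = 997/1960 = 0.50867.
SE = √(p̂(1−p̂)(1/n₁+1/n₂)) = √(0.50867·0.49133·0.0100629) = √(0.00251497) = 0.05015.
z = (0.60952 − 0.50296)/0.05015 = 0.10656/0.05015 = 2.125.
Two-sided p-value ≈ 2·Φ(−2.125) = 0.0336, so at α = 0.01 we fail to reject H₀.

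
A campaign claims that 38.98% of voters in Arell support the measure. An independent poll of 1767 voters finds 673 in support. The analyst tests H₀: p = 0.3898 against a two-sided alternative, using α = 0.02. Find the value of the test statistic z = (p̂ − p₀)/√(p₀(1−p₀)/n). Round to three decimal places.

z = -0.770

p̂ = 673/1767 = 0.38087.
SE = √(p₀(1−p₀)/n) = √(0.23786/1767) = 0.01160.
z = (0.38087 − 0.3898)/0.01160 = -0.00893/0.01160 = -0.770.
Two-sided p-value ≈ 2·Φ(−0.770) = 0.4416. With α = 0.02, fail to reject H₀.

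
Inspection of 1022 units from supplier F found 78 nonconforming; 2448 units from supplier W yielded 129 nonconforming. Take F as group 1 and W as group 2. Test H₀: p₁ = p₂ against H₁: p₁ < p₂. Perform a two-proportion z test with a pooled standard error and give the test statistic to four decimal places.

p̂₁ = 78/1022 ≈ 0.0763209, p̂₂ = 129/2448 ≈ 0.0526961.
Pooled p̂ = (78+129)/(1022+2448) = 207/3470 = 0.0596542.
SE = √(p̂(1−p̂)(1/n₁+1/n₂)) = √(0.0596542·0.9403458·0.00138697) = √(7.78029e-05) = 0.0088206.
z = (0.0763209 − 0.0526961)/0.0088206 = 0.0236248/0.0088206 = 2.6784.
p-value = P(Z < 2.678) ≈ 0.9963.

z = 2.6784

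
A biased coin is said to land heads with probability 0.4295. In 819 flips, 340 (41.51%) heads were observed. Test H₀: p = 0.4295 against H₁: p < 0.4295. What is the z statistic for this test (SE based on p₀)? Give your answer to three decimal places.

z = -0.830

p̂ = 340/819 = 0.41514.
Standard error under H₀: √(0.4295×0.5705/819) = 0.01730.
z = (0.41514 − 0.4295)/0.01730 = -0.01436/0.01730 = -0.830.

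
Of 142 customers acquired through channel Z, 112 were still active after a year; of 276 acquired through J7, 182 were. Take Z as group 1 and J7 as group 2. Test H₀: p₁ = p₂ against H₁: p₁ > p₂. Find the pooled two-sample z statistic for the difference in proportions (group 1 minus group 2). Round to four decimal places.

p̂₁ = 112/142 ≈ 0.788732, p̂₂ = 182/276 ≈ 0.659420.
Pooled p̂ = (112+182)/(142+276) = 294/418 = 0.703349.
SE = √(p̂(1−p̂)(1/n₁+1/n₂)) = √(0.703349·0.296651·0.0106654) = √(0.00222533) = 0.047173.
z = (0.788732 − 0.659420)/0.047173 = 0.129312/0.047173 = 2.7412.
p-value = P(Z > 2.741) ≈ 0.0031.

z = 2.7412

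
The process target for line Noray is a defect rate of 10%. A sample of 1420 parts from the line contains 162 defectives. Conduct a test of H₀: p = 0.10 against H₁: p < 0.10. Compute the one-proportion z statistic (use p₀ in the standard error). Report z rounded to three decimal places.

p̂ = 162/1420 ≈ 0.11408.
Standard error under H₀: √(0.1×0.9/1420) = 0.00796.
z = (0.11408 − 0.1)/0.00796 = 0.01408/0.00796 = 1.769.
p-value = P(Z < 1.769) ≈ 0.9616.

z = 1.769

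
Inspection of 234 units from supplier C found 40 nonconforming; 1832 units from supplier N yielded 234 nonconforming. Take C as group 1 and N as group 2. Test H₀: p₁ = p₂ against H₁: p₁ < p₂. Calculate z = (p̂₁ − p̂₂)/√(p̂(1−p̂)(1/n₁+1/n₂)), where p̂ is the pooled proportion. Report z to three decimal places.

z = 1.835

p̂₁ = 40/234 = 0.17094, p̂₂ = 234/1832 = 0.12773.
Pooled p̂ = (40+234)/(234+1832) = 274/2066 = 0.13262.
SE = √(0.115034 × 0.00481936) = 0.02355.
z = (0.17094 − 0.12773)/0.02355 = 0.04321/0.02355 = 1.835.
p-value = P(Z < 1.835) ≈ 0.9668.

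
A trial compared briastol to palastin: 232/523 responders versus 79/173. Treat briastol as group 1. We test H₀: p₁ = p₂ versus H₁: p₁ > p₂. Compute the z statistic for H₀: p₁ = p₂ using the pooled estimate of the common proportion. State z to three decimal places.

z = -0.299

p̂₁ = 232/523 = 0.443595, p̂₂ = 79/173 = 0.456647.
Pooled p̂ = (232+79)/(523+173) = 311/696 = 0.446839.
SE = √(0.247174 × 0.00769239) = 0.043605.
z = (0.443595 − 0.456647)/0.043605 = -0.013052/0.043605 = -0.299.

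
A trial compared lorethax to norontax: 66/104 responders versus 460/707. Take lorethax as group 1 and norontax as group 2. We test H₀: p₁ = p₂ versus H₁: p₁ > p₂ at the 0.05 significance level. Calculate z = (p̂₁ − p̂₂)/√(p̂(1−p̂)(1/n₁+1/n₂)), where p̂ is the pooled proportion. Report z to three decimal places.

p̂₁ = 66/104 = 0.63462, p̂₂ = 460/707 = 0.65064.
Pooled p̂ = (66+460)/(104+707) = 526/811 = 0.64858.
SE = √(0.227923 × 0.0110298) = 0.05014.
z = (0.63462 − 0.65064)/0.05014 = -0.01602/0.05014 = -0.320.
p-value = P(Z > -0.320) ≈ 0.6253; since p > α = 0.05, fail to reject H₀.

z = -0.320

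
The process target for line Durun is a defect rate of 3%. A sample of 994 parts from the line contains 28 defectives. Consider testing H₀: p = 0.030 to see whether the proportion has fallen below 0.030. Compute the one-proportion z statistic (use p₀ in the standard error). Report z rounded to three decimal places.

z = -0.338

p̂ = 28/994 ≈ 0.02817.
Standard error under H₀: √(0.03×0.97/994) = 0.00541.
z = (0.02817 − 0.03)/0.00541 = -0.00183/0.00541 = -0.338.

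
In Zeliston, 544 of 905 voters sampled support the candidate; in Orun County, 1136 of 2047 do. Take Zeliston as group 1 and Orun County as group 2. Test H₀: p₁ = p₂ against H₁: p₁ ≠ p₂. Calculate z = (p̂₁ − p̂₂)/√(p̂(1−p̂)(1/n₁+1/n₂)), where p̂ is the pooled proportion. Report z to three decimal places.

p̂₁ = 544/905 = 0.60110, p̂₂ = 1136/2047 = 0.55496.
Pooled p̂ = (544+1136)/(905+2047) = 1680/2952 = 0.56911.
SE = √(0.245224 × 0.00159349) = 0.01977.
z = (0.60110 − 0.55496)/0.01977 = 0.04614/0.01977 = 2.334.

z = 2.334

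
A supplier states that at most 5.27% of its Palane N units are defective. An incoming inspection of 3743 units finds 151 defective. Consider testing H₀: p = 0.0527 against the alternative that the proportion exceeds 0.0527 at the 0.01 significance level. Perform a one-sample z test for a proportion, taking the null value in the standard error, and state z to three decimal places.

z = -3.384

p̂ = 151/3743 ≈ 0.040342.
SE = √(p₀(1−p₀)/n) = √(0.049923/3743) = 0.003652.
z = (0.040342 − 0.0527)/0.003652 = -0.012358/0.003652 = -3.384.
p-value = P(Z > -3.384) ≈ 0.9996. With α = 0.01, fail to reject H₀.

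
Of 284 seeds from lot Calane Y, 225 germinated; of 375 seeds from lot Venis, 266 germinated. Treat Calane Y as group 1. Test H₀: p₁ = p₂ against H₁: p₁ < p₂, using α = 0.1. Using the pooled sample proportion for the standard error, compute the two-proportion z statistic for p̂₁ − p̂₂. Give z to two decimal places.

z = 2.42

p̂₁ = 225/284 ≈ 0.7923, p̂₂ = 266/375 ≈ 0.7093.
Pooled p̂ = (225+266)/(284+375) = 491/659 = 0.7451.
SE = √(0.189942 × 0.00618779) = 0.0343.
z = (0.7923 − 0.7093)/0.0343 = 0.0830/0.0343 = 2.42.
p-value = P(Z < 2.419) ≈ 0.9922, so at α = 0.1 we fail to reject H₀.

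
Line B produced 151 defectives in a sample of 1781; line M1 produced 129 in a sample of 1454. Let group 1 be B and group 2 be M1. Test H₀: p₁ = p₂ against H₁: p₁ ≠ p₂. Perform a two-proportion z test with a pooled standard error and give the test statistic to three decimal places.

z = -0.396

p̂₁ = 151/1781 = 0.08478, p̂₂ = 129/1454 = 0.08872.
Pooled p̂ = (151+129)/(1781+1454) = 280/3235 = 0.08655.
SE = √(p̂(1−p̂)(1/n₁+1/n₂)) = √(0.08655·0.91345·0.00124924) = √(9.87672e-05) = 0.00994.
z = (0.08478 − 0.08872)/0.00994 = -0.00394/0.00994 = -0.396.
Two-sided p-value ≈ 2·Φ(−0.396) = 0.6920.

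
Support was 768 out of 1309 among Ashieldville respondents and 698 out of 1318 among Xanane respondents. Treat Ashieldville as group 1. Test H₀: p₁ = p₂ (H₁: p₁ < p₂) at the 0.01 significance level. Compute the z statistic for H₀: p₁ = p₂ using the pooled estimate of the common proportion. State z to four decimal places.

z = 2.9474

p̂₁ = 768/1309 ≈ 0.586707, p̂₂ = 698/1318 ≈ 0.529590.
Pooled p̂ = (768+698)/(1309+1318) = 1466/2627 = 0.558051.
SE = √(p̂(1−p̂)(1/n₁+1/n₂)) = √(0.558051·0.441949·0.00152267) = √(0.000375536) = 0.019379.
z = (0.586707 − 0.529590)/0.019379 = 0.057117/0.019379 = 2.9474.
p-value = P(Z < 2.947) ≈ 0.9984; since p > α = 0.01, fail to reject H₀.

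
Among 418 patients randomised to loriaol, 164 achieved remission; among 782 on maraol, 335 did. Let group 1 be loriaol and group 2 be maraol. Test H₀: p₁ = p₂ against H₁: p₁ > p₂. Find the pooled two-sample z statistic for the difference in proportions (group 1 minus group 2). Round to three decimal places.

z = -1.207

p̂₁ = 164/418 = 0.39234, p̂₂ = 335/782 = 0.42839.
Pooled p̂ = (164+335)/(418+782) = 499/1200 = 0.41583.
SE = √(0.242916 × 0.00367112) = 0.02986.
z = (0.39234 − 0.42839)/0.02986 = -0.03605/0.02986 = -1.207.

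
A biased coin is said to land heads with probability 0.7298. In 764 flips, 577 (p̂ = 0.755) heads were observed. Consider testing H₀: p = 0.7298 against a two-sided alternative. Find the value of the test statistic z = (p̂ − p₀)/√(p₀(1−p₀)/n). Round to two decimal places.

p̂ = 577/764 = 0.7552.
Under H₀, SE = √(0.7298·0.2702/764) = √(0.000258105) = 0.0161.
z = (0.7552 − 0.7298)/0.0161 = 0.0254/0.0161 = 1.58.

z = 1.58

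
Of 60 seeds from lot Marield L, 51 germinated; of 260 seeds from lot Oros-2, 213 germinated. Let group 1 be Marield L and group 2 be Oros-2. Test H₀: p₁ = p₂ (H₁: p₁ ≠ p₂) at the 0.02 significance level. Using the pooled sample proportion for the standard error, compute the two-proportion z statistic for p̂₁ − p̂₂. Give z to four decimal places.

z = 0.5654

p̂₁ = 51/60 = 0.850000, p̂₂ = 213/260 = 0.819231.
Pooled p̂ = (51+213)/(60+260) = 264/320 = 0.825000.
SE = √(p̂(1−p̂)(1/n₁+1/n₂)) = √(0.825000·0.175000·0.0205128) = √(0.00296154) = 0.054420.
z = (0.850000 − 0.819231)/0.054420 = 0.030769/0.054420 = 0.5654.
p-value = 2·P(Z > 0.565) ≈ 0.5718; since p > α = 0.02, fail to reject H₀.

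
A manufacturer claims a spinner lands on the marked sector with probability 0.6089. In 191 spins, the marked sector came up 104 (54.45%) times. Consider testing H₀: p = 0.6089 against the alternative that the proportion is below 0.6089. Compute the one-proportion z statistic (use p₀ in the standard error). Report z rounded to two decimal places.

p̂ = 104/191 ≈ 0.5445.
Standard error under H₀: √(0.6089×0.3911/191) = 0.0353.
z = (0.5445 − 0.6089)/0.0353 = -0.0644/0.0353 = -1.82.

z = -1.82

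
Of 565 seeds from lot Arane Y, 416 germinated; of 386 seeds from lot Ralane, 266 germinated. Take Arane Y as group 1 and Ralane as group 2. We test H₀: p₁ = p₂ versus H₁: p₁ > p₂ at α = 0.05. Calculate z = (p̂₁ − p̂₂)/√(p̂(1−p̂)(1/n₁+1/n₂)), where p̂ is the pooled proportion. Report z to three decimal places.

p̂₁ = 416/565 = 0.73628, p̂₂ = 266/386 = 0.68912.
Pooled p̂ = (416+266)/(565+386) = 682/951 = 0.71714.
SE = √(p̂(1−p̂)(1/n₁+1/n₂)) = √(0.71714·0.28286·0.00436059) = √(0.000884546) = 0.02974.
z = (0.73628 − 0.68912)/0.02974 = 0.04716/0.02974 = 1.586.
p-value = P(Z > 1.586) ≈ 0.0564; since p > α = 0.05, fail to reject H₀.

z = 1.586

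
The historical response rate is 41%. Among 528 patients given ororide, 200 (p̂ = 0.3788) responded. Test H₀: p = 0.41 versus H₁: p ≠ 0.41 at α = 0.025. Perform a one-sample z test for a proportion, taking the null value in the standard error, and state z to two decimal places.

z = -1.46

p̂ = 200/528 = 0.3788.
Standard error under H₀: √(0.41×0.59/528) = 0.0214.
z = (0.3788 − 0.41)/0.0214 = -0.0312/0.0214 = -1.46.
Two-sided p-value ≈ 2·Φ(−1.458) = 0.1448, so at α = 0.025 we fail to reject H₀.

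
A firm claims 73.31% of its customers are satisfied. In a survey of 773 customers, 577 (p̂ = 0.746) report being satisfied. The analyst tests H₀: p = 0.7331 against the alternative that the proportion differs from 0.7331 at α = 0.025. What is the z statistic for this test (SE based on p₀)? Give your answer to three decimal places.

p̂ = 577/773 ≈ 0.746442.
Standard error under H₀: √(0.7331×0.2669/773) = 0.015910.
z = (0.746442 − 0.7331)/0.015910 = 0.013342/0.015910 = 0.839.
p-value = 2·P(Z > 0.839) ≈ 0.4017. With α = 0.025, fail to reject H₀.

z = 0.839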